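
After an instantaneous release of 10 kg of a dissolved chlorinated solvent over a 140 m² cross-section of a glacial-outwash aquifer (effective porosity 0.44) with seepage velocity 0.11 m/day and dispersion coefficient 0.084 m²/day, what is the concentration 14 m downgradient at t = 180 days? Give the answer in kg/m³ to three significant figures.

For an instantaneous plane source, C(x,t) = M/(n_e·A·√(4πDt)) · exp(−(x−vt)²/(4Dt)), with n_e·A the pore (flow) area.
Plume center vt = 0.11 × 180 = 19.8 m, so the well at 14 m is 5.8 m upgradient of the peak.
√(4πDt) = 13.78 m, giving peak height M/(n_e·A·√(4πDt)) = 10/(0.44 × 140 × 13.78) = 0.01178 kg/m³.
(x−vt)²/(4Dt) = (-5.8)²/(4 × 0.084 × 180) = 0.5562; exp(−0.5562) = 0.5734.
C = 0.01178 × 0.5734 = 0.00675 kg/m³.

0.00675 kg/m³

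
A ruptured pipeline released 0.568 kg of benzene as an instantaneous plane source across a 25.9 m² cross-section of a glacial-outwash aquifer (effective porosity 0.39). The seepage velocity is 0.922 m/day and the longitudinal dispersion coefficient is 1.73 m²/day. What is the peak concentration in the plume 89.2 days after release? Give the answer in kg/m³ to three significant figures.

0.00128 kg/m³

The peak of an instantaneous 1D plume sits at x = vt; there the Gaussian factor is 1 and C_max = M/(n_e·A·√(4πDt)), where n_e·A is the pore area the mass is dissolved in.
√(4πDt) = √(4π × 1.73 × 89.2) = 44.04 m, so C_max = 0.568/(0.39 × 25.9 × 44.04) = 0.00128 kg/m³.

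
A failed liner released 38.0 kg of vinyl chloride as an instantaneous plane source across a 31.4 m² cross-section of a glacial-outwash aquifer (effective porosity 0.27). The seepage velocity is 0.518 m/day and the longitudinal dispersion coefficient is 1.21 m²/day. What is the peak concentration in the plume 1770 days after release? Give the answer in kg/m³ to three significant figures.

0.0273 kg/m³

The peak of an instantaneous 1D plume sits at x = vt; there the Gaussian factor is 1 and C_max = M/(n_e·A·√(4πDt)), where n_e·A is the pore area the mass is dissolved in.
√(4πDt) = √(4π × 1.21 × 1770) = 164.1 m, so C_max = 38.0/(0.27 × 31.4 × 164.1) = 0.0273 kg/m³.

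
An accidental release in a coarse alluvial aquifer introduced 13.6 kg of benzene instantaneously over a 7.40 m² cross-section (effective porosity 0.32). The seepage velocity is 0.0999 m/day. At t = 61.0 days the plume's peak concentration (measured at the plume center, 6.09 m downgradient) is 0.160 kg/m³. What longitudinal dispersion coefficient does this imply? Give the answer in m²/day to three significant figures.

1.68 m²/day

At the plume center C_max = M/(n_e·A·√(4πDt)), so D = M²/(4πt·(n_e·A·C_max)²).
n_e·A·C_max = 0.32 × 7.40 × 0.160 = 0.3789 kg/m.
D = 13.6²/(4π × 61.0 × 0.3789²) = 1.68 m²/day.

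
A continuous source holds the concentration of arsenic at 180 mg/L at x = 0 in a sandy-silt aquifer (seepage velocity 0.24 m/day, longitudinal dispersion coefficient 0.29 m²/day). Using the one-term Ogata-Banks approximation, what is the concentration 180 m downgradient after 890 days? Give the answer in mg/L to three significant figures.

For a continuous step input, C/C₀ ≈ ½·erfc((x−vt)/(2√(Dt))).
vt = 0.24 × 890 = 213.6 m and 2√(Dt) = 2√(0.29 × 890) = 32.13 m.
Argument (x−vt)/(2√(Dt)) = (180 − 213.6)/32.13 = -1.046; ½·erfc(-1.046) = 0.9305.
C = 180 × 0.9305 = 167 mg/L.

167 mg/L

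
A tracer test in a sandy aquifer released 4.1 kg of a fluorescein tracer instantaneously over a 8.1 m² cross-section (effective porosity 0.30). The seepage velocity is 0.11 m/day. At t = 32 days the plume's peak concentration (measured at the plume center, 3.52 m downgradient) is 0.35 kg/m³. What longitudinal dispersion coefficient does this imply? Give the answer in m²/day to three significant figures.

At the plume center C_max = M/(n_e·A·√(4πDt)), so D = M²/(4πt·(n_e·A·C_max)²).
n_e·A·C_max = 0.30 × 8.1 × 0.35 = 0.8505 kg/m.
D = 4.1²/(4π × 32 × 0.8505²) = 0.0578 m²/day.

0.0578 m²/day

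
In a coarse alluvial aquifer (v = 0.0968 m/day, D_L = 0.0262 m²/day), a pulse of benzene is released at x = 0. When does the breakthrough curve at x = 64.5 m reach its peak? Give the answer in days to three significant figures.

664 days

For the 1D instantaneous-source solution, setting ∂C/∂t = 0 at fixed x gives v²t² + 2Dt − x² = 0, so t = (√(D² + v²x²) − D)/v².
√(D² + v²x²) = √(0.0262² + 0.0968² × 64.5²) = 6.244; v² = 0.00937024.
t = (6.244 − 0.0262)/0.00937024 = 664 days (vs. the pure-advection estimate x/v = 666 d).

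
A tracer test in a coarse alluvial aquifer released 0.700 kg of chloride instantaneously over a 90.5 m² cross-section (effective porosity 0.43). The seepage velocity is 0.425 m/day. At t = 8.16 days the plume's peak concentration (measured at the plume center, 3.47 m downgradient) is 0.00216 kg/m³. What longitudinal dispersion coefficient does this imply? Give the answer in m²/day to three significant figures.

0.676 m²/day

At the plume center C_max = M/(n_e·A·√(4πDt)), so D = M²/(4πt·(n_e·A·C_max)²).
n_e·A·C_max = 0.43 × 90.5 × 0.00216 = 0.08406 kg/m.
D = 0.700²/(4π × 8.16 × 0.08406²) = 0.676 m²/day.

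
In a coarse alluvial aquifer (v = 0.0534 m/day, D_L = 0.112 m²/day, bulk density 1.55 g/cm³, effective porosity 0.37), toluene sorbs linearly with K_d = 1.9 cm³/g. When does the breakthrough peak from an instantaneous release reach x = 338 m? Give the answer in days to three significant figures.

Retardation factor R = 1 + ρ_b·K_d/n = 1 + 1.55 × 1.9/0.37 = 8.959.
Sorption retards both mechanisms: v_R = v/R = 0.005960 m/day, D_R = D/R = 0.01250 m²/day.
Peak time from v_R²t² + 2D_R t − x² = 0: t = (√(D_R² + v_R²x²) − D_R)/v_R².
√(D_R² + v_R²x²) = √(0.01250² + 0.005960² × 338²) = 2.015; v_R² = 3.552e-05.
t = (2.015 − 0.01250)/3.552e-05 = 56400 days.

56400 days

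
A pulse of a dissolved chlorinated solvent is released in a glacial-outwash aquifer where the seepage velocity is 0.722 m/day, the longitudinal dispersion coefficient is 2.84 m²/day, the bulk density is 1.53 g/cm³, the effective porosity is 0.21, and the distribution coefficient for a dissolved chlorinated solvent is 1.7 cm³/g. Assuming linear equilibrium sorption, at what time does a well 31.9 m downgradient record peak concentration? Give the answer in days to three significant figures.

523 days

Retardation factor R = 1 + ρ_b·K_d/n = 1 + 1.53 × 1.7/0.21 = 13.39.
Sorption retards both mechanisms: v_R = v/R = 0.05392 m/day, D_R = D/R = 0.2121 m²/day.
Peak time from v_R²t² + 2D_R t − x² = 0: t = (√(D_R² + v_R²x²) − D_R)/v_R².
√(D_R² + v_R²x²) = √(0.2121² + 0.05392² × 31.9²) = 1.733; v_R² = 0.002907.
t = (1.733 − 0.2121)/0.002907 = 523 days.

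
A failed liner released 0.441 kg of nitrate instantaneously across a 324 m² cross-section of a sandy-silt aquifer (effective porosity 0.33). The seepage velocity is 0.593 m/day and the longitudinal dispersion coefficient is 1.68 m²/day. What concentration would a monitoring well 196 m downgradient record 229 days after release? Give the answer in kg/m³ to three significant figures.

5.63e-06 kg/m³

For an instantaneous plane source, C(x,t) = M/(n_e·A·√(4πDt)) · exp(−(x−vt)²/(4Dt)), with n_e·A the pore (flow) area.
Plume center vt = 0.593 × 229 = 135.797 m, so the well at 196 m is 60.203 m downgradient of the peak.
√(4πDt) = 69.53 m, giving peak height M/(n_e·A·√(4πDt)) = 0.441/(0.33 × 324 × 69.53) = 5.932e-05 kg/m³.
(x−vt)²/(4Dt) = (60.203)²/(4 × 1.68 × 229) = 2.355; exp(−2.355) = 0.09489.
C = 5.932e-05 × 0.09489 = 5.63e-06 kg/m³.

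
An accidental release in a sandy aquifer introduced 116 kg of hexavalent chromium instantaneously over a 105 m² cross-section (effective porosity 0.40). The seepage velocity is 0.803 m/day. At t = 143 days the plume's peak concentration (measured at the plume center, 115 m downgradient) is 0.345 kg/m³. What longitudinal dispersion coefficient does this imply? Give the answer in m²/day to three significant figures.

At the plume center C_max = M/(n_e·A·√(4πDt)), so D = M²/(4πt·(n_e·A·C_max)²).
n_e·A·C_max = 0.40 × 105 × 0.345 = 14.49 kg/m.
D = 116²/(4π × 143 × 14.49²) = 0.0357 m²/day.

0.0357 m²/day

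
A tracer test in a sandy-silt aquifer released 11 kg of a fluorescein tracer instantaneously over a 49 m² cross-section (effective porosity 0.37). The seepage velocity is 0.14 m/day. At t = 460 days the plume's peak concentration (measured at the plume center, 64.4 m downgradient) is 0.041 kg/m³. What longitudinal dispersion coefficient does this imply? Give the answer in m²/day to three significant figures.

At the plume center C_max = M/(n_e·A·√(4πDt)), so D = M²/(4πt·(n_e·A·C_max)²).
n_e·A·C_max = 0.37 × 49 × 0.041 = 0.7433 kg/m.
D = 11²/(4π × 460 × 0.7433²) = 0.0379 m²/day.

0.0379 m²/day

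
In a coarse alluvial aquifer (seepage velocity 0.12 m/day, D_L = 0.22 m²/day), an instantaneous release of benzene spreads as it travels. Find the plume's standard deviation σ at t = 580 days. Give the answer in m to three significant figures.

Dispersive spreading gives a Gaussian with σ² = 2Dt; advection only shifts the center.
σ = √(2 × 0.22 × 580) = 16.0 m.

16.0 m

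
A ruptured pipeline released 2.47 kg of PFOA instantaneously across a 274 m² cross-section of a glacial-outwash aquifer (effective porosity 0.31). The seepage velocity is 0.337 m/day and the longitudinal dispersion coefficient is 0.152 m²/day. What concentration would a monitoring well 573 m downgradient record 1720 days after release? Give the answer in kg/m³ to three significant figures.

For an instantaneous plane source, C(x,t) = M/(n_e·A·√(4πDt)) · exp(−(x−vt)²/(4Dt)), with n_e·A the pore (flow) area.
Plume center vt = 0.337 × 1720 = 579.64 m, so the well at 573 m is 6.64 m upgradient of the peak.
√(4πDt) = 57.32 m, giving peak height M/(n_e·A·√(4πDt)) = 2.47/(0.31 × 274 × 57.32) = 0.0005073 kg/m³.
(x−vt)²/(4Dt) = (-6.64)²/(4 × 0.152 × 1720) = 0.04216; exp(−0.04216) = 0.9587.
C = 0.0005073 × 0.9587 = 0.000486 kg/m³.

0.000486 kg/m³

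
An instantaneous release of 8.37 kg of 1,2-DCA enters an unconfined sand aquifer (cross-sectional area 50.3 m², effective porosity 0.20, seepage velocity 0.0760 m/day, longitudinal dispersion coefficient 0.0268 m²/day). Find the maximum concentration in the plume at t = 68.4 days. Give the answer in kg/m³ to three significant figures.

The peak of an instantaneous 1D plume sits at x = vt; there the Gaussian factor is 1 and C_max = M/(n_e·A·√(4πDt)), where n_e·A is the pore area the mass is dissolved in.
√(4πDt) = √(4π × 0.0268 × 68.4) = 4.800 m, so C_max = 8.37/(0.20 × 50.3 × 4.800) = 0.173 kg/m³.

0.173 kg/m³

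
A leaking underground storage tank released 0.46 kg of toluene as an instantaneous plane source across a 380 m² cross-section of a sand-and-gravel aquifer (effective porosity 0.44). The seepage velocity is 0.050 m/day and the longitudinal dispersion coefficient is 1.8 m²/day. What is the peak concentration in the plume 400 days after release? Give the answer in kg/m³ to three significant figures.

2.89e-05 kg/m³

The peak of an instantaneous 1D plume sits at x = vt; there the Gaussian factor is 1 and C_max = M/(n_e·A·√(4πDt)), where n_e·A is the pore area the mass is dissolved in.
√(4πDt) = √(4π × 1.8 × 400) = 95.12 m, so C_max = 0.46/(0.44 × 380 × 95.12) = 2.89e-05 kg/m³.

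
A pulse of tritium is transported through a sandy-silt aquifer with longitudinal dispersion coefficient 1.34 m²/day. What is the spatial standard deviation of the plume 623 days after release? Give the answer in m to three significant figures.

Dispersive spreading gives a Gaussian with σ² = 2Dt; advection only shifts the center.
σ = √(2 × 1.34 × 623) = 40.9 m.

40.9 m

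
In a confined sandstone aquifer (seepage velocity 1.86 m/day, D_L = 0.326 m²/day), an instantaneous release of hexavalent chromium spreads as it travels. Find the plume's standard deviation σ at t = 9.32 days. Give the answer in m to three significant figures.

2.47 m

Dispersive spreading gives a Gaussian with σ² = 2Dt; advection only shifts the center.
σ = √(2 × 0.326 × 9.32) = 2.47 m.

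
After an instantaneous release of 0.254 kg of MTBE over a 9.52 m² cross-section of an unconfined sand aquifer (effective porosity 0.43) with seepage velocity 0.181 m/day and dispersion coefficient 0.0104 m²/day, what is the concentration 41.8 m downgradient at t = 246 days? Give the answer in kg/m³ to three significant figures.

0.00529 kg/m³

For an instantaneous plane source, C(x,t) = M/(n_e·A·√(4πDt)) · exp(−(x−vt)²/(4Dt)), with n_e·A the pore (flow) area.
Plume center vt = 0.181 × 246 = 44.526 m, so the well at 41.8 m is 2.726 m upgradient of the peak.
√(4πDt) = 5.670 m, giving peak height M/(n_e·A·√(4πDt)) = 0.254/(0.43 × 9.52 × 5.670) = 0.01094 kg/m³.
(x−vt)²/(4Dt) = (-2.726)²/(4 × 0.0104 × 246) = 0.7261; exp(−0.7261) = 0.4838.
C = 0.01094 × 0.4838 = 0.00529 kg/m³.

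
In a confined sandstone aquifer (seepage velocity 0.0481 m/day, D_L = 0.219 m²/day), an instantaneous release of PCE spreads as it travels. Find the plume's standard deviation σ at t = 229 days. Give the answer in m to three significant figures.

Dispersive spreading gives a Gaussian with σ² = 2Dt; advection only shifts the center.
σ = √(2 × 0.219 × 229) = 10.0 m.

10.0 m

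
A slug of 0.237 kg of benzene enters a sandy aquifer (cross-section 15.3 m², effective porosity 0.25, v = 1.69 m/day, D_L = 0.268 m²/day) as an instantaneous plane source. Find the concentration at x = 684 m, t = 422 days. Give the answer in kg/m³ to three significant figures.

For an instantaneous plane source, C(x,t) = M/(n_e·A·√(4πDt)) · exp(−(x−vt)²/(4Dt)), with n_e·A the pore (flow) area.
Plume center vt = 1.69 × 422 = 713.18 m, so the well at 684 m is 29.18 m upgradient of the peak.
√(4πDt) = 37.70 m, giving peak height M/(n_e·A·√(4πDt)) = 0.237/(0.25 × 15.3 × 37.70) = 0.001644 kg/m³.
(x−vt)²/(4Dt) = (-29.18)²/(4 × 0.268 × 422) = 1.882; exp(−1.882) = 0.1523.
C = 0.001644 × 0.1523 = 0.000250 kg/m³.

0.000250 kg/m³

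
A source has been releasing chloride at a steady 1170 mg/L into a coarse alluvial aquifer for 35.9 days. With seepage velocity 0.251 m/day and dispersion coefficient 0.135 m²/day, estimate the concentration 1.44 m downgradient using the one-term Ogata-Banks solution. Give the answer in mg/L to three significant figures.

For a continuous step input, C/C₀ ≈ ½·erfc((x−vt)/(2√(Dt))).
vt = 0.251 × 35.9 = 9.0109 m and 2√(Dt) = 2√(0.135 × 35.9) = 4.403 m.
Argument (x−vt)/(2√(Dt)) = (1.44 − 9.0109)/4.403 = -1.719; ½·erfc(-1.719) = 0.9925.
C = 1170 × 0.9925 = 1160 mg/L.

1160 mg/L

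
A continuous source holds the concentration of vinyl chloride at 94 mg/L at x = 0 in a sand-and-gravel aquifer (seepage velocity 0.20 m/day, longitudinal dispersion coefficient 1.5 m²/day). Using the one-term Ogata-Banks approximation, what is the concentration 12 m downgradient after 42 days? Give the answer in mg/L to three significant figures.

35.2 mg/L

For a continuous step input, C/C₀ ≈ ½·erfc((x−vt)/(2√(Dt))).
vt = 0.20 × 42 = 8.4 m and 2√(Dt) = 2√(1.5 × 42) = 15.87 m.
Argument (x−vt)/(2√(Dt)) = (12 − 8.4)/15.87 = 0.2268; ½·erfc(0.2268) = 0.3742.
C = 94 × 0.3742 = 35.2 mg/L.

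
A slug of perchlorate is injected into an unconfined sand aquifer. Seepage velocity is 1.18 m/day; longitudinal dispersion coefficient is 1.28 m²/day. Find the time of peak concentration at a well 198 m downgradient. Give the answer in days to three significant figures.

167 days

For the 1D instantaneous-source solution, setting ∂C/∂t = 0 at fixed x gives v²t² + 2Dt − x² = 0, so t = (√(D² + v²x²) − D)/v².
√(D² + v²x²) = √(1.28² + 1.18² × 198²) = 233.6; v² = 1.3924.
t = (233.6 − 1.28)/1.3924 = 167 days (vs. the pure-advection estimate x/v = 168 d).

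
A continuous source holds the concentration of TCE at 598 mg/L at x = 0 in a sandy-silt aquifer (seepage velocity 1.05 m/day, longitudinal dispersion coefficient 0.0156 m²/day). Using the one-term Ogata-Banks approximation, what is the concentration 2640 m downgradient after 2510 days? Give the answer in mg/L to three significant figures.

For a continuous step input, C/C₀ ≈ ½·erfc((x−vt)/(2√(Dt))).
vt = 1.05 × 2510 = 2635.5 m and 2√(Dt) = 2√(0.0156 × 2510) = 12.51 m.
Argument (x−vt)/(2√(Dt)) = (2640 − 2635.5)/12.51 = 0.3597; ½·erfc(0.3597) = 0.3055.
C = 598 × 0.3055 = 183 mg/L.

183 mg/L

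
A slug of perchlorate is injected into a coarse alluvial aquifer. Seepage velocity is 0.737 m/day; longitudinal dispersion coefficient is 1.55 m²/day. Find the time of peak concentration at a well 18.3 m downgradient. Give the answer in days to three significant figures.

For the 1D instantaneous-source solution, setting ∂C/∂t = 0 at fixed x gives v²t² + 2Dt − x² = 0, so t = (√(D² + v²x²) − D)/v².
√(D² + v²x²) = √(1.55² + 0.737² × 18.3²) = 13.58; v² = 0.543169.
t = (13.58 − 1.55)/0.543169 = 22.1 days (vs. the pure-advection estimate x/v = 24.8 d).

22.1 days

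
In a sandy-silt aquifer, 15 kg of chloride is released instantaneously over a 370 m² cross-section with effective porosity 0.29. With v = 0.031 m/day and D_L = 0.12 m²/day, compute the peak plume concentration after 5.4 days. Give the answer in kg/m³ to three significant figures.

0.0490 kg/m³

The peak of an instantaneous 1D plume sits at x = vt; there the Gaussian factor is 1 and C_max = M/(n_e·A·√(4πDt)), where n_e·A is the pore area the mass is dissolved in.
√(4πDt) = √(4π × 0.12 × 5.4) = 2.854 m, so C_max = 15/(0.29 × 370 × 2.854) = 0.0490 kg/m³.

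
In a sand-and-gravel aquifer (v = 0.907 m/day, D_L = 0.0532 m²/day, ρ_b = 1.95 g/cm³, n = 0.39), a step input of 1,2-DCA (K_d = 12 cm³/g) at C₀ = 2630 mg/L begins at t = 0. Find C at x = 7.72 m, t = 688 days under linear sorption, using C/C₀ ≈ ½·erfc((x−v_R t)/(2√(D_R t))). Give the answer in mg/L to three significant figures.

Retardation factor R = 1 + ρ_b·K_d/n = 1 + 1.95 × 12/0.39 = 61.00.
Sorption retards both mechanisms: v_R = v/R = 0.01487 m/day, D_R = D/R = 0.0008721 m²/day.
v_R·t = 0.01487 × 688 = 10.23056 m; 2√(D_R t) = 1.549 m; argument = (7.72 − 10.23056)/1.549 = -1.621.
C = C₀ × ½·erfc(-1.621) = 2630 × 0.9891 = 2600 mg/L.

2600 mg/L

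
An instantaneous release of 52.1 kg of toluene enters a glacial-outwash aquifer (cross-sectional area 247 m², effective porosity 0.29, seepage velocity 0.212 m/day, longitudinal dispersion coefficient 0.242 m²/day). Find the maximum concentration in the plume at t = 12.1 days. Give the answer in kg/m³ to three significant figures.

The peak of an instantaneous 1D plume sits at x = vt; there the Gaussian factor is 1 and C_max = M/(n_e·A·√(4πDt)), where n_e·A is the pore area the mass is dissolved in.
√(4πDt) = √(4π × 0.242 × 12.1) = 6.066 m, so C_max = 52.1/(0.29 × 247 × 6.066) = 0.120 kg/m³.

0.120 kg/m³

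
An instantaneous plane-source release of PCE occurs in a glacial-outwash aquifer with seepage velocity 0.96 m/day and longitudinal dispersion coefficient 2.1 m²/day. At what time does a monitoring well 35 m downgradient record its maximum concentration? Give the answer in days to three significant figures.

For the 1D instantaneous-source solution, setting ∂C/∂t = 0 at fixed x gives v²t² + 2Dt − x² = 0, so t = (√(D² + v²x²) − D)/v².
√(D² + v²x²) = √(2.1² + 0.96² × 35²) = 33.67; v² = 0.9216.
t = (33.67 − 2.1)/0.9216 = 34.3 days (vs. the pure-advection estimate x/v = 36.5 d).

34.3 days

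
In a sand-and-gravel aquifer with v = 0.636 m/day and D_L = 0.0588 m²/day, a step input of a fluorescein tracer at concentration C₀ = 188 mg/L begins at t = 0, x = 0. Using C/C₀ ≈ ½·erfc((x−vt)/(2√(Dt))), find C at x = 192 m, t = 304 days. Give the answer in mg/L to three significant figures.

111 mg/L

For a continuous step input, C/C₀ ≈ ½·erfc((x−vt)/(2√(Dt))).
vt = 0.636 × 304 = 193.344 m and 2√(Dt) = 2√(0.0588 × 304) = 8.456 m.
Argument (x−vt)/(2√(Dt)) = (192 − 193.344)/8.456 = -0.1589; ½·erfc(-0.1589) = 0.5889.
C = 188 × 0.5889 = 111 mg/L.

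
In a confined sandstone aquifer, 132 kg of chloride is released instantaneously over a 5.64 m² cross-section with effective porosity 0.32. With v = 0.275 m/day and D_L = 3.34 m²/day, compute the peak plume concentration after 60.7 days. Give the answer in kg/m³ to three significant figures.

The peak of an instantaneous 1D plume sits at x = vt; there the Gaussian factor is 1 and C_max = M/(n_e·A·√(4πDt)), where n_e·A is the pore area the mass is dissolved in.
√(4πDt) = √(4π × 3.34 × 60.7) = 50.47 m, so C_max = 132/(0.32 × 5.64 × 50.47) = 1.45 kg/m³.

1.45 kg/m³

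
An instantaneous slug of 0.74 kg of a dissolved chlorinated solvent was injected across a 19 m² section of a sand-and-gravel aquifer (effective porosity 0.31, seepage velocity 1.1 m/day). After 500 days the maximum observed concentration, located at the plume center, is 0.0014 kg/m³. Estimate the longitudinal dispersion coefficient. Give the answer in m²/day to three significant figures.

1.28 m²/day

At the plume center C_max = M/(n_e·A·√(4πDt)), so D = M²/(4πt·(n_e·A·C_max)²).
n_e·A·C_max = 0.31 × 19 × 0.0014 = 0.008246 kg/m.
D = 0.74²/(4π × 500 × 0.008246²) = 1.28 m²/day.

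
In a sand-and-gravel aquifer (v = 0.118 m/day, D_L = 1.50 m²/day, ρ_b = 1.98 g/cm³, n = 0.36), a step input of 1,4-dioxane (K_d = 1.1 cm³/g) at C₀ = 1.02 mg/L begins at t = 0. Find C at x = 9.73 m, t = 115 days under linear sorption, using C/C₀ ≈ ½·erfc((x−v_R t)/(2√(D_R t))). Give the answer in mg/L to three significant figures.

Retardation factor R = 1 + ρ_b·K_d/n = 1 + 1.98 × 1.1/0.36 = 7.050.
Sorption retards both mechanisms: v_R = v/R = 0.01674 m/day, D_R = D/R = 0.2128 m²/day.
v_R·t = 0.01674 × 115 = 1.9251 m; 2√(D_R t) = 9.894 m; argument = (9.73 − 1.9251)/9.894 = 0.7889.
C = C₀ × ½·erfc(0.7889) = 1.02 × 0.1323 = 0.135 mg/L.

0.135 mg/L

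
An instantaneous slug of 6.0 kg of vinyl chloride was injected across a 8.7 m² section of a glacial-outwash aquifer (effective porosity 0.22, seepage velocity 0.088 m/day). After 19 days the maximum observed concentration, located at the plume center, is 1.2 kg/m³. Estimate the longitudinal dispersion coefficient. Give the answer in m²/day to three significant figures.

At the plume center C_max = M/(n_e·A·√(4πDt)), so D = M²/(4πt·(n_e·A·C_max)²).
n_e·A·C_max = 0.22 × 8.7 × 1.2 = 2.297 kg/m.
D = 6.0²/(4π × 19 × 2.297²) = 0.0286 m²/day.

0.0286 m²/day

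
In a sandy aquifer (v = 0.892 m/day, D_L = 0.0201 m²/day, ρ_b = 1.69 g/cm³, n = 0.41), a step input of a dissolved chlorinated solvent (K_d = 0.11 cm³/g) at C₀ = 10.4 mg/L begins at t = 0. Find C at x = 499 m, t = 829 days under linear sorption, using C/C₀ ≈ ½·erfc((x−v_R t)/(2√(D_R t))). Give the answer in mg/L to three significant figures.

Retardation factor R = 1 + ρ_b·K_d/n = 1 + 1.69 × 0.11/0.41 = 1.453.
Sorption retards both mechanisms: v_R = v/R = 0.6139 m/day, D_R = D/R = 0.01383 m²/day.
v_R·t = 0.6139 × 829 = 508.9231 m; 2√(D_R t) = 6.772 m; argument = (499 − 508.9231)/6.772 = -1.465.
C = C₀ × ½·erfc(-1.465) = 10.4 × 0.9809 = 10.2 mg/L.

10.2 mg/L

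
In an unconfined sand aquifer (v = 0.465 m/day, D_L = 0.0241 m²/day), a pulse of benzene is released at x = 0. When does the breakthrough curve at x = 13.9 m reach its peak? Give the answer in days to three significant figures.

For the 1D instantaneous-source solution, setting ∂C/∂t = 0 at fixed x gives v²t² + 2Dt − x² = 0, so t = (√(D² + v²x²) − D)/v².
√(D² + v²x²) = √(0.0241² + 0.465² × 13.9²) = 6.464; v² = 0.216225.
t = (6.464 − 0.0241)/0.216225 = 29.8 days (vs. the pure-advection estimate x/v = 29.9 d).

29.8 days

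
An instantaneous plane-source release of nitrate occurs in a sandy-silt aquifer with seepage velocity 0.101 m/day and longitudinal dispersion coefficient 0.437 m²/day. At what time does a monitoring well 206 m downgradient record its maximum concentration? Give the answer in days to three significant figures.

2000 days

For the 1D instantaneous-source solution, setting ∂C/∂t = 0 at fixed x gives v²t² + 2Dt − x² = 0, so t = (√(D² + v²x²) − D)/v².
√(D² + v²x²) = √(0.437² + 0.101² × 206²) = 20.81; v² = 0.010201.
t = (20.81 − 0.437)/0.010201 = 2000 days (vs. the pure-advection estimate x/v = 2040 d).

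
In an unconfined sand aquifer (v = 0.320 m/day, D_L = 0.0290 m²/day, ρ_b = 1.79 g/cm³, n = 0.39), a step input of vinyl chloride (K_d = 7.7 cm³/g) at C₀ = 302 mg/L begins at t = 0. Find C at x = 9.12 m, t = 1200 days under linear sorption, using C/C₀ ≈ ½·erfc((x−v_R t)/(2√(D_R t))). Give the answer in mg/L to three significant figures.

257 mg/L

Retardation factor R = 1 + ρ_b·K_d/n = 1 + 1.79 × 7.7/0.39 = 36.34.
Sorption retards both mechanisms: v_R = v/R = 0.008806 m/day, D_R = D/R = 0.0007980 m²/day.
v_R·t = 0.008806 × 1200 = 10.5672 m; 2√(D_R t) = 1.957 m; argument = (9.12 − 10.5672)/1.957 = -0.7395.
C = C₀ × ½·erfc(-0.7395) = 302 × 0.8522 = 257 mg/L.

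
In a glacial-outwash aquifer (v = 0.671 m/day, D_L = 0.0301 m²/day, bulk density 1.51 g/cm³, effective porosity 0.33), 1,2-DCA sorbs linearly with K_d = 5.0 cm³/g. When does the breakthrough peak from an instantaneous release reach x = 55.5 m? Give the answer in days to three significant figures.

1970 days

Retardation factor R = 1 + ρ_b·K_d/n = 1 + 1.51 × 5.0/0.33 = 23.88.
Sorption retards both mechanisms: v_R = v/R = 0.02810 m/day, D_R = D/R = 0.001260 m²/day.
Peak time from v_R²t² + 2D_R t − x² = 0: t = (√(D_R² + v_R²x²) − D_R)/v_R².
√(D_R² + v_R²x²) = √(0.001260² + 0.02810² × 55.5²) = 1.560; v_R² = 0.0007896.
t = (1.560 − 0.001260)/0.0007896 = 1970 days.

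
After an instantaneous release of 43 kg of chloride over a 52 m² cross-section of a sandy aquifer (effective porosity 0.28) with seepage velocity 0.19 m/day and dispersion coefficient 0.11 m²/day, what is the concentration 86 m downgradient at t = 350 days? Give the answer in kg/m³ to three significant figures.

0.0114 kg/m³

For an instantaneous plane source, C(x,t) = M/(n_e·A·√(4πDt)) · exp(−(x−vt)²/(4Dt)), with n_e·A the pore (flow) area.
Plume center vt = 0.19 × 350 = 66.5 m, so the well at 86 m is 19.5 m downgradient of the peak.
√(4πDt) = 22.00 m, giving peak height M/(n_e·A·√(4πDt)) = 43/(0.28 × 52 × 22.00) = 0.1342 kg/m³.
(x−vt)²/(4Dt) = (19.5)²/(4 × 0.11 × 350) = 2.469; exp(−2.469) = 0.08467.
C = 0.1342 × 0.08467 = 0.0114 kg/m³.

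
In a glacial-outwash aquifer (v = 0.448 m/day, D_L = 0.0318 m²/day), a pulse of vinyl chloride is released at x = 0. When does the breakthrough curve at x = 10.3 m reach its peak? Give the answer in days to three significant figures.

22.8 days

For the 1D instantaneous-source solution, setting ∂C/∂t = 0 at fixed x gives v²t² + 2Dt − x² = 0, so t = (√(D² + v²x²) − D)/v².
√(D² + v²x²) = √(0.0318² + 0.448² × 10.3²) = 4.615; v² = 0.200704.
t = (4.615 − 0.0318)/0.200704 = 22.8 days (vs. the pure-advection estimate x/v = 23.0 d).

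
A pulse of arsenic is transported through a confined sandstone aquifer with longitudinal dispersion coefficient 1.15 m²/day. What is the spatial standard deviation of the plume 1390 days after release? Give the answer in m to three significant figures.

56.5 m

Dispersive spreading gives a Gaussian with σ² = 2Dt; advection only shifts the center.
σ = √(2 × 1.15 × 1390) = 56.5 m.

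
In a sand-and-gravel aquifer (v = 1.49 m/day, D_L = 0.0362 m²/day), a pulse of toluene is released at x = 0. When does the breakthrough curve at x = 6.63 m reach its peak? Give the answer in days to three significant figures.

4.43 days

For the 1D instantaneous-source solution, setting ∂C/∂t = 0 at fixed x gives v²t² + 2Dt − x² = 0, so t = (√(D² + v²x²) − D)/v².
√(D² + v²x²) = √(0.0362² + 1.49² × 6.63²) = 9.879; v² = 2.2201.
t = (9.879 − 0.0362)/2.2201 = 4.43 days (vs. the pure-advection estimate x/v = 4.45 d).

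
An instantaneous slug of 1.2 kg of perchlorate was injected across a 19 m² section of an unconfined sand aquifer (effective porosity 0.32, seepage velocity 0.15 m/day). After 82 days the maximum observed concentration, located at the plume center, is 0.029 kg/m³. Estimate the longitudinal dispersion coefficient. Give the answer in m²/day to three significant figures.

0.0450 m²/day

At the plume center C_max = M/(n_e·A·√(4πDt)), so D = M²/(4πt·(n_e·A·C_max)²).
n_e·A·C_max = 0.32 × 19 × 0.029 = 0.1763 kg/m.
D = 1.2²/(4π × 82 × 0.1763²) = 0.0450 m²/day.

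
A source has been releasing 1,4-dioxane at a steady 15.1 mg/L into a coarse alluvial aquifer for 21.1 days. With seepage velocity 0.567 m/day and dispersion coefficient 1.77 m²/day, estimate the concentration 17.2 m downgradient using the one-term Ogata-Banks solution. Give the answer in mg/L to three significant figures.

For a continuous step input, C/C₀ ≈ ½·erfc((x−vt)/(2√(Dt))).
vt = 0.567 × 21.1 = 11.9637 m and 2√(Dt) = 2√(1.77 × 21.1) = 12.22 m.
Argument (x−vt)/(2√(Dt)) = (17.2 − 11.9637)/12.22 = 0.4285; ½·erfc(0.4285) = 0.2723.
C = 15.1 × 0.2723 = 4.11 mg/L.

4.11 mg/L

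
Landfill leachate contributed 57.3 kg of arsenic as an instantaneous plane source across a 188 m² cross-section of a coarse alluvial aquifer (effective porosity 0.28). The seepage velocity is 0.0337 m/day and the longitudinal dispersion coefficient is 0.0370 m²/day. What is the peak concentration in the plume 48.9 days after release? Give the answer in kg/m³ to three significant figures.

The peak of an instantaneous 1D plume sits at x = vt; there the Gaussian factor is 1 and C_max = M/(n_e·A·√(4πDt)), where n_e·A is the pore area the mass is dissolved in.
√(4πDt) = √(4π × 0.0370 × 48.9) = 4.768 m, so C_max = 57.3/(0.28 × 188 × 4.768) = 0.228 kg/m³.

0.228 kg/m³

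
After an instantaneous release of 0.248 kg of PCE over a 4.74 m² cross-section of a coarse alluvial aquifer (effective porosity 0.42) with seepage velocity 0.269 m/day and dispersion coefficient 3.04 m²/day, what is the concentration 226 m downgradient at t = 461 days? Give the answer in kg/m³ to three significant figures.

0.000147 kg/m³

For an instantaneous plane source, C(x,t) = M/(n_e·A·√(4πDt)) · exp(−(x−vt)²/(4Dt)), with n_e·A the pore (flow) area.
Plume center vt = 0.269 × 461 = 124.009 m, so the well at 226 m is 101.991 m downgradient of the peak.
√(4πDt) = 132.7 m, giving peak height M/(n_e·A·√(4πDt)) = 0.248/(0.42 × 4.74 × 132.7) = 0.0009388 kg/m³.
(x−vt)²/(4Dt) = (101.991)²/(4 × 3.04 × 461) = 1.856; exp(−1.856) = 0.1563.
C = 0.0009388 × 0.1563 = 0.000147 kg/m³.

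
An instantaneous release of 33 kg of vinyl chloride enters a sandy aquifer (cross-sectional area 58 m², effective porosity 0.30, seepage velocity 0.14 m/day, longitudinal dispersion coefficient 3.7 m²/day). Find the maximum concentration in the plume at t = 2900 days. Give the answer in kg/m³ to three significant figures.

0.00516 kg/m³

The peak of an instantaneous 1D plume sits at x = vt; there the Gaussian factor is 1 and C_max = M/(n_e·A·√(4πDt)), where n_e·A is the pore area the mass is dissolved in.
√(4πDt) = √(4π × 3.7 × 2900) = 367.2 m, so C_max = 33/(0.30 × 58 × 367.2) = 0.00516 kg/m³.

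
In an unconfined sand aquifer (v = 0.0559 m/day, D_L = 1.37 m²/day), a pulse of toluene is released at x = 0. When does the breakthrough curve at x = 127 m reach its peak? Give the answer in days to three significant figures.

1880 days

For the 1D instantaneous-source solution, setting ∂C/∂t = 0 at fixed x gives v²t² + 2Dt − x² = 0, so t = (√(D² + v²x²) − D)/v².
√(D² + v²x²) = √(1.37² + 0.0559² × 127²) = 7.230; v² = 0.00312481.
t = (7.230 − 1.37)/0.00312481 = 1880 days (vs. the pure-advection estimate x/v = 2270 d).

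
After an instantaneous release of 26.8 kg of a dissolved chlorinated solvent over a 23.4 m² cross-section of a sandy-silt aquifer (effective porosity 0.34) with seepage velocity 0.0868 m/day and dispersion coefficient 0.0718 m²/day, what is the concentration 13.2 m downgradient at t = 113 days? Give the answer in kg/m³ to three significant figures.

For an instantaneous plane source, C(x,t) = M/(n_e·A·√(4πDt)) · exp(−(x−vt)²/(4Dt)), with n_e·A the pore (flow) area.
Plume center vt = 0.0868 × 113 = 9.8084 m, so the well at 13.2 m is 3.3916 m downgradient of the peak.
√(4πDt) = 10.10 m, giving peak height M/(n_e·A·√(4πDt)) = 26.8/(0.34 × 23.4 × 10.10) = 0.3335 kg/m³.
(x−vt)²/(4Dt) = (3.3916)²/(4 × 0.0718 × 113) = 0.3544; exp(−0.3544) = 0.7016.
C = 0.3335 × 0.7016 = 0.234 kg/m³.

0.234 kg/m³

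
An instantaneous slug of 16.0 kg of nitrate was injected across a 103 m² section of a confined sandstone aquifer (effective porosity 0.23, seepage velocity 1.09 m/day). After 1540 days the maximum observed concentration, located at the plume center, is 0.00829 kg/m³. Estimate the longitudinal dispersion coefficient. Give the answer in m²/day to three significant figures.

0.343 m²/day

At the plume center C_max = M/(n_e·A·√(4πDt)), so D = M²/(4πt·(n_e·A·C_max)²).
n_e·A·C_max = 0.23 × 103 × 0.00829 = 0.1964 kg/m.
D = 16.0²/(4π × 1540 × 0.1964²) = 0.343 m²/day.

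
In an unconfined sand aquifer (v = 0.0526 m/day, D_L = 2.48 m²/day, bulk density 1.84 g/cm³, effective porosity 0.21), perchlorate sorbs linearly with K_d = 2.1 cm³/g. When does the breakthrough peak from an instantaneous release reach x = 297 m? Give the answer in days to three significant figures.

93500 days

Retardation factor R = 1 + ρ_b·K_d/n = 1 + 1.84 × 2.1/0.21 = 19.40.
Sorption retards both mechanisms: v_R = v/R = 0.002711 m/day, D_R = D/R = 0.1278 m²/day.
Peak time from v_R²t² + 2D_R t − x² = 0: t = (√(D_R² + v_R²x²) − D_R)/v_R².
√(D_R² + v_R²x²) = √(0.1278² + 0.002711² × 297²) = 0.8152; v_R² = 7.350e-06.
t = (0.8152 − 0.1278)/7.350e-06 = 93500 days.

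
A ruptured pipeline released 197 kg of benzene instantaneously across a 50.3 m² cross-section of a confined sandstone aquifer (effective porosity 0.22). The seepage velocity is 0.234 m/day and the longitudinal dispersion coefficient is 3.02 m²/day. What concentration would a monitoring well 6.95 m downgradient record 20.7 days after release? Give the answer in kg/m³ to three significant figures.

For an instantaneous plane source, C(x,t) = M/(n_e·A·√(4πDt)) · exp(−(x−vt)²/(4Dt)), with n_e·A the pore (flow) area.
Plume center vt = 0.234 × 20.7 = 4.8438 m, so the well at 6.95 m is 2.1062 m downgradient of the peak.
√(4πDt) = 28.03 m, giving peak height M/(n_e·A·√(4πDt)) = 197/(0.22 × 50.3 × 28.03) = 0.6351 kg/m³.
(x−vt)²/(4Dt) = (2.1062)²/(4 × 3.02 × 20.7) = 0.01774; exp(−0.01774) = 0.9824.
C = 0.6351 × 0.9824 = 0.624 kg/m³.

0.624 kg/m³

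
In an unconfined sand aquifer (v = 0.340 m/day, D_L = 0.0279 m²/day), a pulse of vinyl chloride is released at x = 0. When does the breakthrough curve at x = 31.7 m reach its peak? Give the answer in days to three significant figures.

93.0 days

For the 1D instantaneous-source solution, setting ∂C/∂t = 0 at fixed x gives v²t² + 2Dt − x² = 0, so t = (√(D² + v²x²) − D)/v².
√(D² + v²x²) = √(0.0279² + 0.340² × 31.7²) = 10.78; v² = 0.1156.
t = (10.78 − 0.0279)/0.1156 = 93.0 days (vs. the pure-advection estimate x/v = 93.2 d).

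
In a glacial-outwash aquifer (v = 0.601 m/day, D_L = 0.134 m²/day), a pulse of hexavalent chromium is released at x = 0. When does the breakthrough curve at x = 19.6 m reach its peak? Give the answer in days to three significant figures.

For the 1D instantaneous-source solution, setting ∂C/∂t = 0 at fixed x gives v²t² + 2Dt − x² = 0, so t = (√(D² + v²x²) − D)/v².
√(D² + v²x²) = √(0.134² + 0.601² × 19.6²) = 11.78; v² = 0.361201.
t = (11.78 − 0.134)/0.361201 = 32.2 days (vs. the pure-advection estimate x/v = 32.6 d).

32.2 days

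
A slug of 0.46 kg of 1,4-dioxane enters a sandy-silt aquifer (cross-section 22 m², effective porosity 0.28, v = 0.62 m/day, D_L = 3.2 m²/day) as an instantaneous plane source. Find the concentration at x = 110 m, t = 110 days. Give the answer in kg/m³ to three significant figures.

For an instantaneous plane source, C(x,t) = M/(n_e·A·√(4πDt)) · exp(−(x−vt)²/(4Dt)), with n_e·A the pore (flow) area.
Plume center vt = 0.62 × 110 = 68.2 m, so the well at 110 m is 41.8 m downgradient of the peak.
√(4πDt) = 66.51 m, giving peak height M/(n_e·A·√(4πDt)) = 0.46/(0.28 × 22 × 66.51) = 0.001123 kg/m³.
(x−vt)²/(4Dt) = (41.8)²/(4 × 3.2 × 110) = 1.241; exp(−1.241) = 0.2891.
C = 0.001123 × 0.2891 = 0.000325 kg/m³.

0.000325 kg/m³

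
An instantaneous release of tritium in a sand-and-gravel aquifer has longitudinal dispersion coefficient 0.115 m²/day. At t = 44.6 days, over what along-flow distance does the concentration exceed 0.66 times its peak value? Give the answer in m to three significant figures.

5.84 m

The plume is Gaussian with σ = √(2Dt) = √(2 × 0.115 × 44.6) = 3.203 m.
C/C_peak = exp(−Δx²/(2σ²)) = 0.66 ⇒ Δx = σ·√(−2 ln 0.66) = 3.203 × 0.9116 = 2.920 m.
Width = 2Δx = 5.84 m.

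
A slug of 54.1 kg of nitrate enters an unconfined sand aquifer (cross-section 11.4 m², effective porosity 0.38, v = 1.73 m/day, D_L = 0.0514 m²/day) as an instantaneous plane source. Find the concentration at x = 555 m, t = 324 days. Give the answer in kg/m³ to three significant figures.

0.546 kg/m³

For an instantaneous plane source, C(x,t) = M/(n_e·A·√(4πDt)) · exp(−(x−vt)²/(4Dt)), with n_e·A the pore (flow) area.
Plume center vt = 1.73 × 324 = 560.52 m, so the well at 555 m is 5.52 m upgradient of the peak.
√(4πDt) = 14.47 m, giving peak height M/(n_e·A·√(4πDt)) = 54.1/(0.38 × 11.4 × 14.47) = 0.8631 kg/m³.
(x−vt)²/(4Dt) = (-5.52)²/(4 × 0.0514 × 324) = 0.4574; exp(−0.4574) = 0.6329.
C = 0.8631 × 0.6329 = 0.546 kg/m³.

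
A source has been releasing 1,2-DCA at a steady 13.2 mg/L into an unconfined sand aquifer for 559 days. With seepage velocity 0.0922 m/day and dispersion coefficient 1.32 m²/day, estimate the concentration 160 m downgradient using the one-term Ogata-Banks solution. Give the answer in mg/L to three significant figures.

0.0314 mg/L

For a continuous step input, C/C₀ ≈ ½·erfc((x−vt)/(2√(Dt))).
vt = 0.0922 × 559 = 51.5398 m and 2√(Dt) = 2√(1.32 × 559) = 54.33 m.
Argument (x−vt)/(2√(Dt)) = (160 − 51.5398)/54.33 = 1.996; ½·erfc(1.996) = 0.002381.
C = 13.2 × 0.002381 = 0.0314 mg/L.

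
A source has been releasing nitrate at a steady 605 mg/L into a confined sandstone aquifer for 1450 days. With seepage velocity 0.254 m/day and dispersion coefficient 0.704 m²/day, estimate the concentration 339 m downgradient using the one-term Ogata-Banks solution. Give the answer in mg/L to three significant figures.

449 mg/L

For a continuous step input, C/C₀ ≈ ½·erfc((x−vt)/(2√(Dt))).
vt = 0.254 × 1450 = 368.3 m and 2√(Dt) = 2√(0.704 × 1450) = 63.90 m.
Argument (x−vt)/(2√(Dt)) = (339 − 368.3)/63.90 = -0.4585; ½·erfc(-0.4585) = 0.7416.
C = 605 × 0.7416 = 449 mg/L.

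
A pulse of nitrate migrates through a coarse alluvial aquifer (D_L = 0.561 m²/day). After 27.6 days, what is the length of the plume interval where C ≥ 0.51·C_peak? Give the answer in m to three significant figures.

12.9 m

The plume is Gaussian with σ = √(2Dt) = √(2 × 0.561 × 27.6) = 5.565 m.
C/C_peak = exp(−Δx²/(2σ²)) = 0.51 ⇒ Δx = σ·√(−2 ln 0.51) = 5.565 × 1.160 = 6.455 m.
Width = 2Δx = 12.9 m.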